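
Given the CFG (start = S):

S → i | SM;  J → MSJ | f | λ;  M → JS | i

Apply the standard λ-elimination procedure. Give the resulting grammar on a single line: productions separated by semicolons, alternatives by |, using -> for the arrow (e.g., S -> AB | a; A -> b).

S -> i | SM; J -> f | MS | MSJ; M -> S | i | JS

Nullable set: {J}.
Drop J -> λ.
J -> MSJ: J nullable, giving MS | MSJ.
M -> JS: J nullable, giving JS | S.
Unchanged (no nullable symbols): S -> SM; S -> i; J -> f; M -> i.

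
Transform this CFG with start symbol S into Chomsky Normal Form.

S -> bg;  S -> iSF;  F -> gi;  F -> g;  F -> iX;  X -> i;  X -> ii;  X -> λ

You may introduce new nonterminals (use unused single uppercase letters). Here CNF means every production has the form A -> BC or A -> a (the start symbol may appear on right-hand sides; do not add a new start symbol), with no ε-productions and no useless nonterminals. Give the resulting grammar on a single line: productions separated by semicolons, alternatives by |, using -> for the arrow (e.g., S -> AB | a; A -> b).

S -> BD | CA; A -> g; B -> i; C -> b; D -> SF; F -> g | i | AB | BX; X -> i | BB

Nullable: {X}; after ε-elimination: S -> bg | iSF; F -> g | i | gi | iX; X -> i | ii.
No unit productions to eliminate.
TERM: introduce C -> b, A -> g, B -> i and substitute in every rule of length ≥2.
BIN: S -> BSF becomes S -> BD, D -> SF.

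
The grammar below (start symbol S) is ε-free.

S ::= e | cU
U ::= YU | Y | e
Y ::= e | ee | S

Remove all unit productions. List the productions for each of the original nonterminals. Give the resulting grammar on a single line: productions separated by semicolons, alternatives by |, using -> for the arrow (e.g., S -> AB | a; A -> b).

Unit productions: U->Y, Y->S.
Unit pairs (A ⇒* B via units): (U,S), (U,Y), (Y,S).
S: inherits non-unit rules of {S} → cU | e.
U: inherits non-unit rules of {S, U, Y} → YU | cU | e | ee.
Y: inherits non-unit rules of {S, Y} → cU | e | ee.

S -> e | cU; U -> e | YU | cU | ee; Y -> e | cU | ee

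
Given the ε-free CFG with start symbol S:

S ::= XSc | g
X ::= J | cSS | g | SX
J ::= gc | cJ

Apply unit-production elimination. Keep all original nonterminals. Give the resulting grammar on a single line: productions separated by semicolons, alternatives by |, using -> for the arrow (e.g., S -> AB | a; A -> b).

Unit productions: X->J.
Unit pairs (A ⇒* B via units): (X,J).
S: inherits non-unit rules of {S} → XSc | g.
J: inherits non-unit rules of {J} → cJ | gc.
X: inherits non-unit rules of {J, X} → SX | cJ | cSS | g | gc.

S -> g | XSc; J -> cJ | gc; X -> g | SX | cJ | gc | cSS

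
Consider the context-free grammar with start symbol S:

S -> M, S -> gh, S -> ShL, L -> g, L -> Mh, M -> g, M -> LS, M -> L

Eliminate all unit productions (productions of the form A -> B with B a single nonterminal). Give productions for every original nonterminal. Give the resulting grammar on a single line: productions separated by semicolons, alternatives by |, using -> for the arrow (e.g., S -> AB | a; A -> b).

S -> g | LS | Mh | gh | ShL; L -> g | Mh; M -> g | LS | Mh

Unit productions: M->L, S->M.
Unit pairs (A ⇒* B via units): (M,L), (S,L), (S,M).
S: inherits non-unit rules of {L, M, S} → LS | Mh | ShL | g | gh.
L: inherits non-unit rules of {L} → Mh | g.
M: inherits non-unit rules of {L, M} → LS | Mh | g.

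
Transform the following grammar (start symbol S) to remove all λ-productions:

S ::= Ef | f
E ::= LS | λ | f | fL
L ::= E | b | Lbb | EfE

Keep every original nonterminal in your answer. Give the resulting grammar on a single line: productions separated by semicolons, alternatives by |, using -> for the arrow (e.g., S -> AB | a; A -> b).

S -> f | Ef; E -> S | f | LS | fL; L -> E | b | f | Ef | bb | fE | EfE | Lbb

Nullable set: {E, L}.
S -> Ef: E nullable, giving Ef | f.
Drop E -> λ.
E -> LS: L nullable, giving LS | S.
E -> fL: L nullable, giving f | fL.
L -> E: E nullable, giving E.
L -> EfE: E, E nullable, giving Ef | EfE | f | fE.
L -> Lbb: L nullable, giving Lbb | bb.
Unchanged (no nullable symbols): S -> f; E -> f; L -> b.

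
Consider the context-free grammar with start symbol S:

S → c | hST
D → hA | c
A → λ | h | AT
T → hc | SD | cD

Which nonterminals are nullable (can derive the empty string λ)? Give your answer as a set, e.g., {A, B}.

Directly nullable (have an ε-rule): {A}.
Not nullable: D, S, T — each has a terminal in every rule's right-hand side or depends on a non-nullable symbol.

{A}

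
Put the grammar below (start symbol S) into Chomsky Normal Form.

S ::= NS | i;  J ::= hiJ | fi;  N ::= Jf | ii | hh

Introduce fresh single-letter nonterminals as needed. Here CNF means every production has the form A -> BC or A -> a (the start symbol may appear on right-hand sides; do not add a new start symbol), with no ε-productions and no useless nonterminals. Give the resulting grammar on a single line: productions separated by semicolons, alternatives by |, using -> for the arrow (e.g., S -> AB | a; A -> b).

S -> i | NS; A -> f; B -> i; C -> h; D -> BJ; J -> AB | CD; N -> BB | CC | JA

No ε-productions.
No unit productions to eliminate.
TERM: introduce A -> f, C -> h, B -> i and substitute in every rule of length ≥2.
BIN: J -> CBJ becomes J -> CD, D -> BJ.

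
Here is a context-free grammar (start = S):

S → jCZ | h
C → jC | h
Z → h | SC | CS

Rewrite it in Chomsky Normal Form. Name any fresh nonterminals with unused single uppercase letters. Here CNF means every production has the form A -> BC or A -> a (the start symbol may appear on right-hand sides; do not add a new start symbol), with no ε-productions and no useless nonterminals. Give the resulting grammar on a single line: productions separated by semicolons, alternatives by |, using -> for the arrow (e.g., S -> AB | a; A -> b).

No ε-productions.
No unit productions to eliminate.
TERM: introduce A -> j and substitute in every rule of length ≥2.
BIN: S -> ACZ becomes S -> AB, B -> CZ.

S -> h | AB; A -> j; B -> CZ; C -> h | AC; Z -> h | CS | SC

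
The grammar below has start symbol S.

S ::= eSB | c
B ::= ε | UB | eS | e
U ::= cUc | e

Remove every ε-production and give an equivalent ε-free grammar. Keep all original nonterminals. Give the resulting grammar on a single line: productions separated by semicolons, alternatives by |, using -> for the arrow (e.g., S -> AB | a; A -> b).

Nullable set: {B}.
S -> eSB: B nullable, giving eS | eSB.
Drop B -> ε.
B -> UB: B nullable, giving U | UB.
Unchanged (no nullable symbols): S -> c; B -> e; B -> eS; U -> cUc; U -> e.

S -> c | eS | eSB; B -> U | e | UB | eS; U -> e | cUc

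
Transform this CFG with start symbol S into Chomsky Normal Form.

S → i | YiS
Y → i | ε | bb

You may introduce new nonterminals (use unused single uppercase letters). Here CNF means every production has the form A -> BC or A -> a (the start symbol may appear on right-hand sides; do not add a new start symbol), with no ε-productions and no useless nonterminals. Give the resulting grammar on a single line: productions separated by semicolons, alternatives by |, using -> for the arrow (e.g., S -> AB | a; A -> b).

Nullable: {Y}; after ε-elimination: S -> i | iS | YiS; Y -> i | bb.
No unit productions to eliminate.
TERM: introduce B -> b, A -> i and substitute in every rule of length ≥2.
BIN: S -> YAS becomes S -> YC, C -> AS.

S -> i | AS | YC; A -> i; B -> b; C -> AS; Y -> i | BB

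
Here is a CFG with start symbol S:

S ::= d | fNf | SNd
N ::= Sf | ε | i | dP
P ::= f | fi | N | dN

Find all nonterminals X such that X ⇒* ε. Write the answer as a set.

{N, P}

Directly nullable (have an ε-rule): {N}.
P is nullable via P -> N (every symbol on the right is already known nullable).
Not nullable: S — each has a terminal in every rule's right-hand side or depends on a non-nullable symbol.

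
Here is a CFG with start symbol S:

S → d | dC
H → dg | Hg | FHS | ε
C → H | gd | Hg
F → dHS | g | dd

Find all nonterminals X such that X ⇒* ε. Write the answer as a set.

Directly nullable (have an ε-rule): {H}.
C is nullable via C -> H (every symbol on the right is already known nullable).
Not nullable: F, S — each has a terminal in every rule's right-hand side or depends on a non-nullable symbol.

{C, H}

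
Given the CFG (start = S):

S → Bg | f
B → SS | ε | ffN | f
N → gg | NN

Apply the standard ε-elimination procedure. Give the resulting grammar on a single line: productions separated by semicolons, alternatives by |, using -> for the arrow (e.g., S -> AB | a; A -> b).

S -> f | g | Bg; B -> f | SS | ffN; N -> NN | gg

Nullable set: {B}.
S -> Bg: B nullable, giving Bg | g.
Drop B -> ε.
Unchanged (no nullable symbols): S -> f; B -> SS; B -> f; B -> ffN; N -> NN; N -> gg.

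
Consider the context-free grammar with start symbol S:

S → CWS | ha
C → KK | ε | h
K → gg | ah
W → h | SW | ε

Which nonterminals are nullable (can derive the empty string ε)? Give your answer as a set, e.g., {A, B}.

{C, W}

Directly nullable (have an ε-rule): {C, W}.
Not nullable: K, S — each has a terminal in every rule's right-hand side or depends on a non-nullable symbol.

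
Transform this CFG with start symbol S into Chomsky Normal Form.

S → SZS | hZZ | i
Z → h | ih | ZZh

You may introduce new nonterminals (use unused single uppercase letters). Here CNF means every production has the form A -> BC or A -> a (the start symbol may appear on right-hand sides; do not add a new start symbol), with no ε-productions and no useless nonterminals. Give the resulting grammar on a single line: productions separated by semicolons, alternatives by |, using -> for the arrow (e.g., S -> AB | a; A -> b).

No ε-productions.
No unit productions to eliminate.
TERM: introduce A -> h, B -> i and substitute in every rule of length ≥2.
BIN: S -> AZZ becomes S -> AC, C -> ZZ; S -> SZS becomes S -> SD, D -> ZS; Z -> ZZA becomes Z -> ZE, E -> ZA.

S -> i | AC | SD; A -> h; B -> i; C -> ZZ; D -> ZS; E -> ZA; Z -> h | BA | ZE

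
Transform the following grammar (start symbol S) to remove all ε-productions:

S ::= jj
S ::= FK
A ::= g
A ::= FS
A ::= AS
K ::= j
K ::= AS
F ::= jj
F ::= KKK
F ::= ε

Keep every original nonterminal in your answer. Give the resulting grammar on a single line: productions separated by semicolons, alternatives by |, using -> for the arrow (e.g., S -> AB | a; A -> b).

Nullable set: {F}.
S -> FK: F nullable, giving FK | K.
A -> FS: F nullable, giving FS | S.
Drop F -> ε.
Unchanged (no nullable symbols): S -> jj; A -> AS; A -> g; F -> KKK; F -> jj; K -> AS; K -> j.

S -> K | FK | jj; A -> S | g | AS | FS; F -> jj | KKK; K -> j | AS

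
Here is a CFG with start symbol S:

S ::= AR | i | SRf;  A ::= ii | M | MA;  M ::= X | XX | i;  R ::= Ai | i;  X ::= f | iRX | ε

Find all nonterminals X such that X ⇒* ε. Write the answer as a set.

Directly nullable (have an ε-rule): {X}.
M is nullable via M -> X (every symbol on the right is already known nullable).
A is nullable via A -> M (every symbol on the right is already known nullable).
Not nullable: R, S — each has a terminal in every rule's right-hand side or depends on a non-nullable symbol.

{A, M, X}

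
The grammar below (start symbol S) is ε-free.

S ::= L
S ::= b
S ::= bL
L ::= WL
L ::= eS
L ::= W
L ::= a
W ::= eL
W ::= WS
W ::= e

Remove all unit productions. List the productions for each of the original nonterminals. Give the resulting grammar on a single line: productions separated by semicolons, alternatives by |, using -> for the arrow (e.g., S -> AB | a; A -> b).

S -> a | b | e | WL | WS | bL | eL | eS; L -> a | e | WL | WS | eL | eS; W -> e | WS | eL

Unit productions: L->W, S->L.
Unit pairs (A ⇒* B via units): (L,W), (S,L), (S,W).
S: inherits non-unit rules of {L, S, W} → WL | WS | a | b | bL | e | eL | eS.
L: inherits non-unit rules of {L, W} → WL | WS | a | e | eL | eS.
W: inherits non-unit rules of {W} → WS | e | eL.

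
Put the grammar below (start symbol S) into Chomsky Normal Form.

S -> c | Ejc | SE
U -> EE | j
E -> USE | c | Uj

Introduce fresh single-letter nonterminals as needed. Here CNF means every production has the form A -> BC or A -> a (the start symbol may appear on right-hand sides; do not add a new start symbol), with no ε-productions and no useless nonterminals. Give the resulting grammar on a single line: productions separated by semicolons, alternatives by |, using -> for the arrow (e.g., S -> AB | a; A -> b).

S -> c | ED | SE; A -> j; B -> c; C -> SE; D -> AB; E -> c | UA | UC; U -> j | EE

No ε-productions.
No unit productions to eliminate.
TERM: introduce B -> c, A -> j and substitute in every rule of length ≥2.
BIN: E -> USE becomes E -> UC, C -> SE; S -> EAB becomes S -> ED, D -> AB.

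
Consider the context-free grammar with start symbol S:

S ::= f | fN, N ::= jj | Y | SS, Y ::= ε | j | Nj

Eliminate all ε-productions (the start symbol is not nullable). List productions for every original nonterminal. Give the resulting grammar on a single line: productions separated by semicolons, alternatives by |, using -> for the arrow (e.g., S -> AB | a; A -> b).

Nullable set: {N, Y}.
S -> fN: N nullable, giving f | fN.
N -> Y: Y nullable, giving Y.
Drop Y -> ε.
Y -> Nj: N nullable, giving Nj | j.
Unchanged (no nullable symbols): S -> f; N -> SS; N -> jj; Y -> j.

S -> f | fN; N -> Y | SS | jj; Y -> j | Nj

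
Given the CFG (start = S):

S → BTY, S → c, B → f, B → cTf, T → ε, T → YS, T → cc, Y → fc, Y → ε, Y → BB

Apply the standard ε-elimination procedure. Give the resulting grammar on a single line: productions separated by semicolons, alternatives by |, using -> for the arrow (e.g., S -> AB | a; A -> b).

Nullable set: {T, Y}.
S -> BTY: T, Y nullable, giving B | BT | BTY | BY.
B -> cTf: T nullable, giving cTf | cf.
Drop T -> ε.
T -> YS: Y nullable, giving S | YS.
Drop Y -> ε.
Unchanged (no nullable symbols): S -> c; B -> f; T -> cc; Y -> BB; Y -> fc.

S -> B | c | BT | BY | BTY; B -> f | cf | cTf; T -> S | YS | cc; Y -> BB | fc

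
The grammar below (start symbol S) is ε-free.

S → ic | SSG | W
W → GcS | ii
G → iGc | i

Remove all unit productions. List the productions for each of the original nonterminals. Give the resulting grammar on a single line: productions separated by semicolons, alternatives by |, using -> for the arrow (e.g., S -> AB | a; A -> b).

Unit productions: S->W.
Unit pairs (A ⇒* B via units): (S,W).
S: inherits non-unit rules of {S, W} → GcS | SSG | ic | ii.
G: inherits non-unit rules of {G} → i | iGc.
W: inherits non-unit rules of {W} → GcS | ii.

S -> ic | ii | GcS | SSG; G -> i | iGc; W -> ii | GcS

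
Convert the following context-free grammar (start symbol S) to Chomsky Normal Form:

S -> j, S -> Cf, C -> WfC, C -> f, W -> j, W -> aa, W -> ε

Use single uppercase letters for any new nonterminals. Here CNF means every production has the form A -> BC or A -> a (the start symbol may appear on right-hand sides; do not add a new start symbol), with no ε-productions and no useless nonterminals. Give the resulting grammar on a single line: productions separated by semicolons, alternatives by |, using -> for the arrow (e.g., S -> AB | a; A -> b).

S -> j | CA; A -> f; B -> a; C -> f | AC | WD; D -> AC; W -> j | BB

Nullable: {W}; after ε-elimination: S -> j | Cf; C -> f | fC | WfC; W -> j | aa.
No unit productions to eliminate.
TERM: introduce B -> a, A -> f and substitute in every rule of length ≥2.
BIN: C -> WAC becomes C -> WD, D -> AC.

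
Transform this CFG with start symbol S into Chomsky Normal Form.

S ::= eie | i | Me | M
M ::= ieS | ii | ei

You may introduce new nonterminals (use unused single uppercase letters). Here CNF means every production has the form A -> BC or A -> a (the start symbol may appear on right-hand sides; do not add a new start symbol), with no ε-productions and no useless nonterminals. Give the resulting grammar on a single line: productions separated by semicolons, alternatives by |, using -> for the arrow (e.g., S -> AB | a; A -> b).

No ε-productions.
After unit-elimination: S -> i | Me | ei | ii | eie | ieS; M -> ei | ii | ieS.
TERM: introduce A -> e, B -> i and substitute in every rule of length ≥2.
BIN: M -> BAS becomes M -> BC, C -> AS; S -> ABA becomes S -> AD, D -> BA; S -> BAS becomes S -> BE, E -> AS.

S -> i | AB | AD | BB | BE | MA; A -> e; B -> i; C -> AS; D -> BA; E -> AS; M -> AB | BB | BC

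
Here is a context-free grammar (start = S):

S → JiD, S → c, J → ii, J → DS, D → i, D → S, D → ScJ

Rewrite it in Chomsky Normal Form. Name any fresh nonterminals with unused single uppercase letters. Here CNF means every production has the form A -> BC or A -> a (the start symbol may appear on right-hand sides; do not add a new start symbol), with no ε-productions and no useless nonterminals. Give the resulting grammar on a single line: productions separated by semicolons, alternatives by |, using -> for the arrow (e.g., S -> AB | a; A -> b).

No ε-productions.
After unit-elimination: S -> c | JiD; D -> c | i | JiD | ScJ; J -> DS | ii.
TERM: introduce B -> c, A -> i and substitute in every rule of length ≥2.
BIN: D -> JAD becomes D -> JC, C -> AD; D -> SBJ becomes D -> SE, E -> BJ; S -> JAD becomes S -> JF, F -> AD.

S -> c | JF; A -> i; B -> c; C -> AD; D -> c | i | JC | SE; E -> BJ; F -> AD; J -> AA | DS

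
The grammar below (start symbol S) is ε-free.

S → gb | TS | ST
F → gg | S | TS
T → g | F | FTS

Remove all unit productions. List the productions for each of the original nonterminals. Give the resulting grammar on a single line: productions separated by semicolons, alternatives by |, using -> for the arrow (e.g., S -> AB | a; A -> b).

Unit productions: F->S, T->F.
Unit pairs (A ⇒* B via units): (F,S), (T,F), (T,S).
S: inherits non-unit rules of {S} → ST | TS | gb.
F: inherits non-unit rules of {F, S} → ST | TS | gb | gg.
T: inherits non-unit rules of {F, S, T} → FTS | ST | TS | g | gb | gg.

S -> ST | TS | gb; F -> ST | TS | gb | gg; T -> g | ST | TS | gb | gg | FTS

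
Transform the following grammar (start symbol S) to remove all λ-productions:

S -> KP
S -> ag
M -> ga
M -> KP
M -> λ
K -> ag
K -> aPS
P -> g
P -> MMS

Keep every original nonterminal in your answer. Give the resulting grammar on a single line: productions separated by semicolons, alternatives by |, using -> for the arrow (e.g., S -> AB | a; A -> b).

S -> KP | ag; K -> ag | aPS; M -> KP | ga; P -> S | g | MS | MMS

Nullable set: {M}.
Drop M -> λ.
P -> MMS: M, M nullable, giving MMS | MS | S.
Unchanged (no nullable symbols): S -> KP; S -> ag; K -> aPS; K -> ag; M -> KP; M -> ga; P -> g.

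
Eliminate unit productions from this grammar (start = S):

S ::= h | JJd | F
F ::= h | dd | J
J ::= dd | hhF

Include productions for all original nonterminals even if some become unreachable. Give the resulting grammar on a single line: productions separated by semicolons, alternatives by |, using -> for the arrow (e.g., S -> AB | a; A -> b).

S -> h | dd | JJd | hhF; F -> h | dd | hhF; J -> dd | hhF

Unit productions: F->J, S->F.
Unit pairs (A ⇒* B via units): (F,J), (S,F), (S,J).
S: inherits non-unit rules of {F, J, S} → JJd | dd | h | hhF.
F: inherits non-unit rules of {F, J} → dd | h | hhF.
J: inherits non-unit rules of {J} → dd | hhF.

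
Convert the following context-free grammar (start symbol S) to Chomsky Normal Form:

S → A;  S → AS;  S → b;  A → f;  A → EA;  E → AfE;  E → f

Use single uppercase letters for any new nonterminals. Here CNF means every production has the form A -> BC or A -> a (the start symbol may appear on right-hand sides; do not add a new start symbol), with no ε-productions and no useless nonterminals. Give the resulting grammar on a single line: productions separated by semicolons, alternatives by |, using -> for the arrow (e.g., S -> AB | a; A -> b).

No ε-productions.
After unit-elimination: S -> b | f | AS | EA; A -> f | EA; E -> f | AfE.
TERM: introduce B -> f and substitute in every rule of length ≥2.
BIN: E -> ABE becomes E -> AC, C -> BE.

S -> b | f | AS | EA; A -> f | EA; B -> f; C -> BE; E -> f | AC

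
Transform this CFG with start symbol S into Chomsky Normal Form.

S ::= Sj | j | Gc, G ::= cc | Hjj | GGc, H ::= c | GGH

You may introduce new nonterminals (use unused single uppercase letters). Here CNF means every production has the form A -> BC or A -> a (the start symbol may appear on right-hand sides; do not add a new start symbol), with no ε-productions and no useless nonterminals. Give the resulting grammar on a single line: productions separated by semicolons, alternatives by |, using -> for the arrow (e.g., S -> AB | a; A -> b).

No ε-productions.
No unit productions to eliminate.
TERM: introduce A -> c, B -> j and substitute in every rule of length ≥2.
BIN: G -> GGA becomes G -> GC, C -> GA; G -> HBB becomes G -> HD, D -> BB; H -> GGH becomes H -> GE, E -> GH.

S -> j | GA | SB; A -> c; B -> j; C -> GA; D -> BB; E -> GH; G -> AA | GC | HD; H -> c | GE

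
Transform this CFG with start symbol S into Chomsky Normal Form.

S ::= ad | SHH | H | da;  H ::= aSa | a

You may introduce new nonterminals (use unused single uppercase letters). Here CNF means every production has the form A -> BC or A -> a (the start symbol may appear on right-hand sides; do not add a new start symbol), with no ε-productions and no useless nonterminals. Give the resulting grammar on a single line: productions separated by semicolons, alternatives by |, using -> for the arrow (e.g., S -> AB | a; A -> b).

S -> a | AB | AD | BA | SE; A -> a; B -> d; C -> SA; D -> SA; E -> HH; H -> a | AC

No ε-productions.
After unit-elimination: S -> a | ad | da | SHH | aSa; H -> a | aSa.
TERM: introduce A -> a, B -> d and substitute in every rule of length ≥2.
BIN: H -> ASA becomes H -> AC, C -> SA; S -> ASA becomes S -> AD, D -> SA; S -> SHH becomes S -> SE, E -> HH.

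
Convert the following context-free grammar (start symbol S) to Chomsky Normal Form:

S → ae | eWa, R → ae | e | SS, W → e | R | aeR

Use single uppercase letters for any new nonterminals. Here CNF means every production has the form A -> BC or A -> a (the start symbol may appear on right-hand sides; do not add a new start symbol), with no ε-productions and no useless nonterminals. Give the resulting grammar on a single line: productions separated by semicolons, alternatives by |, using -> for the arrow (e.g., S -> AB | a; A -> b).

S -> AB | BC; A -> a; B -> e; C -> WA; D -> BR; R -> e | AB | SS; W -> e | AB | AD | SS

No ε-productions.
After unit-elimination: S -> ae | eWa; R -> e | SS | ae; W -> e | SS | ae | aeR.
TERM: introduce A -> a, B -> e and substitute in every rule of length ≥2.
BIN: S -> BWA becomes S -> BC, C -> WA; W -> ABR becomes W -> AD, D -> BR.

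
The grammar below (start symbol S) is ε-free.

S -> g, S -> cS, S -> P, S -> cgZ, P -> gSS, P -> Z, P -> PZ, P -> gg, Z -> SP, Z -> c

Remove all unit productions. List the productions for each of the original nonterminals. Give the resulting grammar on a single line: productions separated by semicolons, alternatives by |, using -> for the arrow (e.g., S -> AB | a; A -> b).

S -> c | g | PZ | SP | cS | gg | cgZ | gSS; P -> c | PZ | SP | gg | gSS; Z -> c | SP

Unit productions: P->Z, S->P.
Unit pairs (A ⇒* B via units): (P,Z), (S,P), (S,Z).
S: inherits non-unit rules of {P, S, Z} → PZ | SP | c | cS | cgZ | g | gSS | gg.
P: inherits non-unit rules of {P, Z} → PZ | SP | c | gSS | gg.
Z: inherits non-unit rules of {Z} → SP | c.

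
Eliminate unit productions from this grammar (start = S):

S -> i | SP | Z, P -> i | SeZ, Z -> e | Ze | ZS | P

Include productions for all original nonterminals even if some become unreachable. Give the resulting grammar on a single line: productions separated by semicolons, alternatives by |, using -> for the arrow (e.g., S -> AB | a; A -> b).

Unit productions: S->Z, Z->P.
Unit pairs (A ⇒* B via units): (S,P), (S,Z), (Z,P).
S: inherits non-unit rules of {P, S, Z} → SP | SeZ | ZS | Ze | e | i.
P: inherits non-unit rules of {P} → SeZ | i.
Z: inherits non-unit rules of {P, Z} → SeZ | ZS | Ze | e | i.

S -> e | i | SP | ZS | Ze | SeZ; P -> i | SeZ; Z -> e | i | ZS | Ze | SeZ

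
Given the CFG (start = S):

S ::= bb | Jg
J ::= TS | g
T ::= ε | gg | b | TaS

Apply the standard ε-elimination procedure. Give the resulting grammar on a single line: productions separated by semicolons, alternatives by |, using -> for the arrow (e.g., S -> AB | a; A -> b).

Nullable set: {T}.
J -> TS: T nullable, giving S | TS.
Drop T -> ε.
T -> TaS: T nullable, giving TaS | aS.
Unchanged (no nullable symbols): S -> Jg; S -> bb; J -> g; T -> b; T -> gg.

S -> Jg | bb; J -> S | g | TS; T -> b | aS | gg | TaS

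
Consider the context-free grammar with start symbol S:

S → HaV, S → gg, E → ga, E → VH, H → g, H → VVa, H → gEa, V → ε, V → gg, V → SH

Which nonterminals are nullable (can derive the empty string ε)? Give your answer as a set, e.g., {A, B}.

Directly nullable (have an ε-rule): {V}.
Not nullable: E, H, S — each has a terminal in every rule's right-hand side or depends on a non-nullable symbol.

{V}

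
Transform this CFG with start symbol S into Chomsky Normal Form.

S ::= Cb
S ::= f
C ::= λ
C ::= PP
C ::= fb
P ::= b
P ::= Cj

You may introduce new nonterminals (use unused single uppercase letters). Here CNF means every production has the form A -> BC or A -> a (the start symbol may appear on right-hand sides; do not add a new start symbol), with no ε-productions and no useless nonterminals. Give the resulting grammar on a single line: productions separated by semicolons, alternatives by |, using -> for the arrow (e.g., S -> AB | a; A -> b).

Nullable: {C}; after ε-elimination: S -> b | f | Cb; C -> PP | fb; P -> b | j | Cj.
No unit productions to eliminate.
TERM: introduce B -> b, A -> f, D -> j and substitute in every rule of length ≥2.

S -> b | f | CB; A -> f; B -> b; C -> AB | PP; D -> j; P -> b | j | CD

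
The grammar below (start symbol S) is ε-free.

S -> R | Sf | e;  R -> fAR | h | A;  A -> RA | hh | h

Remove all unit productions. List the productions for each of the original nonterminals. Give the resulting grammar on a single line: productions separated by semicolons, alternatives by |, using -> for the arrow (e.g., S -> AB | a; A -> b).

S -> e | h | RA | Sf | hh | fAR; A -> h | RA | hh; R -> h | RA | hh | fAR

Unit productions: R->A, S->R.
Unit pairs (A ⇒* B via units): (R,A), (S,A), (S,R).
S: inherits non-unit rules of {A, R, S} → RA | Sf | e | fAR | h | hh.
A: inherits non-unit rules of {A} → RA | h | hh.
R: inherits non-unit rules of {A, R} → RA | fAR | h | hh.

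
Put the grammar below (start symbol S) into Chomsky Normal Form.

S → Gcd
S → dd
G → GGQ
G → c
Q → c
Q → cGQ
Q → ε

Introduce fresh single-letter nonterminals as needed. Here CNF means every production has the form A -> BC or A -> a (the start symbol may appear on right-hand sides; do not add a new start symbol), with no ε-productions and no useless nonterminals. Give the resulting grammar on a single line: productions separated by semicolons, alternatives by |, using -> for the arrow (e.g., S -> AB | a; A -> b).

S -> BB | GE; A -> c; B -> d; C -> GQ; D -> GQ; E -> AB; G -> c | GC | GG; Q -> c | AD | AG

Nullable: {Q}; after ε-elimination: S -> dd | Gcd; G -> c | GG | GGQ; Q -> c | cG | cGQ.
No unit productions to eliminate.
TERM: introduce A -> c, B -> d and substitute in every rule of length ≥2.
BIN: G -> GGQ becomes G -> GC, C -> GQ; Q -> AGQ becomes Q -> AD, D -> GQ; S -> GAB becomes S -> GE, E -> AB.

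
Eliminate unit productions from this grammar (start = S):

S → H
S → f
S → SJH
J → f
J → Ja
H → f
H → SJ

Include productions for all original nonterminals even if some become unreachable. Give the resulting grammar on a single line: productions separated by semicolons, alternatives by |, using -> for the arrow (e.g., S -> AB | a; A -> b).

S -> f | SJ | SJH; H -> f | SJ; J -> f | Ja

Unit productions: S->H.
Unit pairs (A ⇒* B via units): (S,H).
S: inherits non-unit rules of {H, S} → SJ | SJH | f.
H: inherits non-unit rules of {H} → SJ | f.
J: inherits non-unit rules of {J} → Ja | f.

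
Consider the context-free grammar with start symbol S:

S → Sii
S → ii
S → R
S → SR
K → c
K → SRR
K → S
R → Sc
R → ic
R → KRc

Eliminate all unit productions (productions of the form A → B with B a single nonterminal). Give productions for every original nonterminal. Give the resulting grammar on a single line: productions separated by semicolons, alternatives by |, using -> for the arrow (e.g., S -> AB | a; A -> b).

S -> SR | Sc | ic | ii | KRc | Sii; K -> c | SR | Sc | ic | ii | KRc | SRR | Sii; R -> Sc | ic | KRc

Unit productions: K->S, S->R.
Unit pairs (A ⇒* B via units): (K,R), (K,S), (S,R).
S: inherits non-unit rules of {R, S} → KRc | SR | Sc | Sii | ic | ii.
K: inherits non-unit rules of {K, R, S} → KRc | SR | SRR | Sc | Sii | c | ic | ii.
R: inherits non-unit rules of {R} → KRc | Sc | ic.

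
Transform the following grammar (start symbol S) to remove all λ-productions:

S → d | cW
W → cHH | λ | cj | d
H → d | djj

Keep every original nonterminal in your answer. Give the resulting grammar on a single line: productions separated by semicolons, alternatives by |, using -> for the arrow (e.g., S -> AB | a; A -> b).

S -> c | d | cW; H -> d | djj; W -> d | cj | cHH

Nullable set: {W}.
S -> cW: W nullable, giving c | cW.
Drop W -> λ.
Unchanged (no nullable symbols): S -> d; H -> d; H -> djj; W -> cHH; W -> cj; W -> d.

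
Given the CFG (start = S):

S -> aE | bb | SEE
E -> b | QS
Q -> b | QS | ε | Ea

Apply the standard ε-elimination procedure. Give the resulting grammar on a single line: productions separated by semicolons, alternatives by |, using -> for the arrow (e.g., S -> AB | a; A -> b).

S -> aE | bb | SEE; E -> S | b | QS; Q -> S | b | Ea | QS

Nullable set: {Q}.
E -> QS: Q nullable, giving QS | S.
Drop Q -> ε.
Q -> QS: Q nullable, giving QS | S.
Unchanged (no nullable symbols): S -> SEE; S -> aE; S -> bb; E -> b; Q -> Ea; Q -> b.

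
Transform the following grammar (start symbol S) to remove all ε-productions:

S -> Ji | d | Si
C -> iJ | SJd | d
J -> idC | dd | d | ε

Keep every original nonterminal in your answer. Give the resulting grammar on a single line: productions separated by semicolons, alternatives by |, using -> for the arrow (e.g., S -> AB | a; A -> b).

S -> d | i | Ji | Si; C -> d | i | Sd | iJ | SJd; J -> d | dd | idC

Nullable set: {J}.
S -> Ji: J nullable, giving Ji | i.
C -> SJd: J nullable, giving SJd | Sd.
C -> iJ: J nullable, giving i | iJ.
Drop J -> ε.
Unchanged (no nullable symbols): S -> Si; S -> d; C -> d; J -> d; J -> dd; J -> idC.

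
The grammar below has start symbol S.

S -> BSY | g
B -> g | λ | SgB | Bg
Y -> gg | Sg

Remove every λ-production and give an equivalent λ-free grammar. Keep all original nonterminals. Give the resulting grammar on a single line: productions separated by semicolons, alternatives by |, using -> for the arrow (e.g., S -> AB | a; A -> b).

Nullable set: {B}.
S -> BSY: B nullable, giving BSY | SY.
Drop B -> λ.
B -> Bg: B nullable, giving Bg | g.
B -> SgB: B nullable, giving Sg | SgB.
Unchanged (no nullable symbols): S -> g; B -> g; Y -> Sg; Y -> gg.

S -> g | SY | BSY; B -> g | Bg | Sg | SgB; Y -> Sg | gg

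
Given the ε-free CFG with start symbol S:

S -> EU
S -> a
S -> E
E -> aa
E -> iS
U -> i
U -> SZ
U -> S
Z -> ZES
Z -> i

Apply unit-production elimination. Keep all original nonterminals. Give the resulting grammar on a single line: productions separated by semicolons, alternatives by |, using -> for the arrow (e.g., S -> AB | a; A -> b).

S -> a | EU | aa | iS; E -> aa | iS; U -> a | i | EU | SZ | aa | iS; Z -> i | ZES

Unit productions: S->E, U->S.
Unit pairs (A ⇒* B via units): (S,E), (U,E), (U,S).
S: inherits non-unit rules of {E, S} → EU | a | aa | iS.
E: inherits non-unit rules of {E} → aa | iS.
U: inherits non-unit rules of {E, S, U} → EU | SZ | a | aa | i | iS.
Z: inherits non-unit rules of {Z} → ZES | i.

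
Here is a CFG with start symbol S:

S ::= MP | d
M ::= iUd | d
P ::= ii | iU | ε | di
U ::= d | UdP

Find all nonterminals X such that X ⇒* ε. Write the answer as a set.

Directly nullable (have an ε-rule): {P}.
Not nullable: M, S, U — each has a terminal in every rule's right-hand side or depends on a non-nullable symbol.

{P}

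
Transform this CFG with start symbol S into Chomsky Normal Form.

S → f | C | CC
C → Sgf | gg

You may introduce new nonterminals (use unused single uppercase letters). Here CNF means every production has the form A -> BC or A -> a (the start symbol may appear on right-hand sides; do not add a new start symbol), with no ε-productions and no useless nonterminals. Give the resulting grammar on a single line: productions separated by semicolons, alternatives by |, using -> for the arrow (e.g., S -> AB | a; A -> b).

S -> f | AA | CC | SE; A -> g; B -> f; C -> AA | SD; D -> AB; E -> AB

No ε-productions.
After unit-elimination: S -> f | CC | gg | Sgf; C -> gg | Sgf.
TERM: introduce B -> f, A -> g and substitute in every rule of length ≥2.
BIN: C -> SAB becomes C -> SD, D -> AB; S -> SAB becomes S -> SE, E -> AB.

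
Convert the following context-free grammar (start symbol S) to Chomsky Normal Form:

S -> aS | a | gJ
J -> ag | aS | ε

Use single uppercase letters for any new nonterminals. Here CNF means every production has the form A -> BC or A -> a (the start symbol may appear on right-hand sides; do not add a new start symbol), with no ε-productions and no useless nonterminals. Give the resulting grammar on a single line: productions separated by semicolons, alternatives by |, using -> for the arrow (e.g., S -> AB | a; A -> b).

Nullable: {J}; after ε-elimination: S -> a | g | aS | gJ; J -> aS | ag.
No unit productions to eliminate.
TERM: introduce A -> a, B -> g and substitute in every rule of length ≥2.

S -> a | g | AS | BJ; A -> a; B -> g; J -> AB | AS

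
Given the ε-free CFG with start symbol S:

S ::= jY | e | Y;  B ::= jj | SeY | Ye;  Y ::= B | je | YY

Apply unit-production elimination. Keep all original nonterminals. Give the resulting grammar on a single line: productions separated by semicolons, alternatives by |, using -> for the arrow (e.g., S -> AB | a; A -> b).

S -> e | YY | Ye | jY | je | jj | SeY; B -> Ye | jj | SeY; Y -> YY | Ye | je | jj | SeY

Unit productions: S->Y, Y->B.
Unit pairs (A ⇒* B via units): (S,B), (S,Y), (Y,B).
S: inherits non-unit rules of {B, S, Y} → SeY | YY | Ye | e | jY | je | jj.
B: inherits non-unit rules of {B} → SeY | Ye | jj.
Y: inherits non-unit rules of {B, Y} → SeY | YY | Ye | je | jj.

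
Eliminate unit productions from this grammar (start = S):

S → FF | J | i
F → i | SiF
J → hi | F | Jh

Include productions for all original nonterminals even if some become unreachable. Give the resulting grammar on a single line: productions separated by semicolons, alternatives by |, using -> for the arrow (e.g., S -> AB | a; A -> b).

Unit productions: J->F, S->J.
Unit pairs (A ⇒* B via units): (J,F), (S,F), (S,J).
S: inherits non-unit rules of {F, J, S} → FF | Jh | SiF | hi | i.
F: inherits non-unit rules of {F} → SiF | i.
J: inherits non-unit rules of {F, J} → Jh | SiF | hi | i.

S -> i | FF | Jh | hi | SiF; F -> i | SiF; J -> i | Jh | hi | SiF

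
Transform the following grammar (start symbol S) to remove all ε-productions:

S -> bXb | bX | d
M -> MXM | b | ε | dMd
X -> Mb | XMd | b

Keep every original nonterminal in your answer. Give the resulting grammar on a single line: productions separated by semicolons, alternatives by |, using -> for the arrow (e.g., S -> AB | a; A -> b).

Nullable set: {M}.
Drop M -> ε.
M -> MXM: M, M nullable, giving MX | MXM | X | XM.
M -> dMd: M nullable, giving dMd | dd.
X -> Mb: M nullable, giving Mb | b.
X -> XMd: M nullable, giving XMd | Xd.
Unchanged (no nullable symbols): S -> bX; S -> bXb; S -> d; M -> b; X -> b.

S -> d | bX | bXb; M -> X | b | MX | XM | dd | MXM | dMd; X -> b | Mb | Xd | XMd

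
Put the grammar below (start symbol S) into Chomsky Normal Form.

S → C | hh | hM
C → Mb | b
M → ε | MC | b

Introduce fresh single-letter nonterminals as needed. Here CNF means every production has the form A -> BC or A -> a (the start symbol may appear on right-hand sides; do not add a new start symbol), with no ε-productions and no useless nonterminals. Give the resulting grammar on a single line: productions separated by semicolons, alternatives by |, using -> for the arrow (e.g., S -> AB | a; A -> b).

Nullable: {M}; after ε-elimination: S -> C | h | hM | hh; C -> b | Mb; M -> C | b | MC.
After unit-elimination: S -> b | h | Mb | hM | hh; C -> b | Mb; M -> b | MC | Mb.
TERM: introduce A -> b, B -> h and substitute in every rule of length ≥2.

S -> b | h | BB | BM | MA; A -> b; B -> h; C -> b | MA; M -> b | MA | MC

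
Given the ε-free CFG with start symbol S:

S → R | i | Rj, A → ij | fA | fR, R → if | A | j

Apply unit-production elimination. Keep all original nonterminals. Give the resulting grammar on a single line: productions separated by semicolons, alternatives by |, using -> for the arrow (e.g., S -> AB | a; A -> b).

S -> i | j | Rj | fA | fR | if | ij; A -> fA | fR | ij; R -> j | fA | fR | if | ij

Unit productions: R->A, S->R.
Unit pairs (A ⇒* B via units): (R,A), (S,A), (S,R).
S: inherits non-unit rules of {A, R, S} → Rj | fA | fR | i | if | ij | j.
A: inherits non-unit rules of {A} → fA | fR | ij.
R: inherits non-unit rules of {A, R} → fA | fR | if | ij | j.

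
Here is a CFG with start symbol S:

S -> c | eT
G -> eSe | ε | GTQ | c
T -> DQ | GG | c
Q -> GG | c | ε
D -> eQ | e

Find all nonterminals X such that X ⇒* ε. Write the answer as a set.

{G, Q, T}

Directly nullable (have an ε-rule): {G, Q}.
T is nullable via T -> GG (every symbol on the right is already known nullable).
Not nullable: D, S — each has a terminal in every rule's right-hand side or depends on a non-nullable symbol.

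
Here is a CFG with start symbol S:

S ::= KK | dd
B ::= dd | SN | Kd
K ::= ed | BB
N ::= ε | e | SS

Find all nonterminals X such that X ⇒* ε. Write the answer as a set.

{N}

Directly nullable (have an ε-rule): {N}.
Not nullable: B, K, S — each has a terminal in every rule's right-hand side or depends on a non-nullable symbol.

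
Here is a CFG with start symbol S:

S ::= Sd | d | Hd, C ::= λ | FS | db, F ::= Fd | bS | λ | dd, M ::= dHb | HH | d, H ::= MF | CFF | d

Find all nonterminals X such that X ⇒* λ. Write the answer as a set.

{C, F, H, M}

Directly nullable (have an ε-rule): {C, F}.
H is nullable via H -> CFF (every symbol on the right is already known nullable).
M is nullable via M -> HH (every symbol on the right is already known nullable).
Not nullable: S — each has a terminal in every rule's right-hand side or depends on a non-nullable symbol.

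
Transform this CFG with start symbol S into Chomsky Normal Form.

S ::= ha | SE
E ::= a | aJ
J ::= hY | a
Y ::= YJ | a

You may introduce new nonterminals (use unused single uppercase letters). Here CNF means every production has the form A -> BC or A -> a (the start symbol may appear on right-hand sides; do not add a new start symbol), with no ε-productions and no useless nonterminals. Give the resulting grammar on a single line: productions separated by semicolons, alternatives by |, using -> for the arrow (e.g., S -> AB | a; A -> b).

S -> BA | SE; A -> a; B -> h; E -> a | AJ; J -> a | BY; Y -> a | YJ

No ε-productions.
No unit productions to eliminate.
TERM: introduce A -> a, B -> h and substitute in every rule of length ≥2.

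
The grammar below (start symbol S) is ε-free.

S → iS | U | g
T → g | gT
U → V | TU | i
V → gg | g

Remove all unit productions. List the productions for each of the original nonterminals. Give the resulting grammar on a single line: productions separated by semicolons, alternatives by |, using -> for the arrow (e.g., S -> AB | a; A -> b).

S -> g | i | TU | gg | iS; T -> g | gT; U -> g | i | TU | gg; V -> g | gg

Unit productions: S->U, U->V.
Unit pairs (A ⇒* B via units): (S,U), (S,V), (U,V).
S: inherits non-unit rules of {S, U, V} → TU | g | gg | i | iS.
T: inherits non-unit rules of {T} → g | gT.
U: inherits non-unit rules of {U, V} → TU | g | gg | i.
V: inherits non-unit rules of {V} → g | gg.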